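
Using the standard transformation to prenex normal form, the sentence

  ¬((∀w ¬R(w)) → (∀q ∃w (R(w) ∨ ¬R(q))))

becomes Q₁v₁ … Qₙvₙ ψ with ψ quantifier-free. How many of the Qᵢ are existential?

1

First replace A → B with ¬A ∨ B.
  ¬(¬(∀w ¬R(w)) ∨ (∀q ∃w (R(w) ∨ ¬R(q))))
Push ¬ through the quantifiers and connectives to reach negation normal form:
  (∀w ¬R(w)) ∧ (∃q ∀w (¬R(w) ∧ R(q)))
Rename bound variables to avoid capture: w↦v.
  (∀w ¬R(w)) ∧ (∃q ∀v (¬R(v) ∧ R(q)))
Finally move all quantifiers to the prefix:
  ∀w ∃q ∀v (¬R(w) ∧ ¬R(v) ∧ R(q))
The prefix is ∀w ∃q ∀v: 2 universal, 1 existential.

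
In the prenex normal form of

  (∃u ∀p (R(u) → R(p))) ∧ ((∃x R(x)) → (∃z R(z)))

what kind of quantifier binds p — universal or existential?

First replace A → B with ¬A ∨ B.
  (∃u ∀p (¬R(u) ∨ R(p))) ∧ (¬(∃x R(x)) ∨ (∃z R(z)))
Drive negations inward (¬∀x A ≡ ∃x ¬A, ¬∃x A ≡ ∀x ¬A, De Morgan for ∧/∨):
  (∃u ∀p (¬R(u) ∨ R(p))) ∧ ((∀x ¬R(x)) ∨ (∃z R(z)))
All bound variables are already distinct, so no renaming is needed.
Extract every quantifier outward, since the variables are now distinct and don't occur free across branches:
  ∃u ∀p ∀x ∃z ((¬R(u) ∨ R(p)) ∧ (¬R(x) ∨ R(z)))
The quantifier ∀p sits under an even number of negations (counting the antecedent side of each →), so it remains universal.

universal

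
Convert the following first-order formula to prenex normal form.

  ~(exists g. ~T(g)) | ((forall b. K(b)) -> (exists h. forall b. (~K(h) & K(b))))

forall g. exists b. exists h. forall a. (T(g) | ~K(b) | ~K(h) & K(a))

Rewrite implications/biconditionals: A → B as ¬A ∨ B.
  ~(exists g. ~T(g)) | ~(forall b. K(b)) | (exists h. forall b. (~K(h) & K(b)))
Push ¬ through the quantifiers and connectives to reach negation normal form:
  (forall g. T(g)) | (exists b. ~K(b)) | (exists h. forall b. (~K(h) & K(b)))
Rename bound variables to avoid capture: b↦a.
  (forall g. T(g)) | (exists b. ~K(b)) | (exists h. forall a. (~K(h) & K(a)))
Pull the quantifiers to the front (each side's bound variable is not free in the other side):
  forall g. exists b. exists h. forall a. (T(g) | ~K(b) | ~K(h) & K(a))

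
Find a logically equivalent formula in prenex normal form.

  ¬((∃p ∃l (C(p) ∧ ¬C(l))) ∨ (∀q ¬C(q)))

Drive negations inward (¬∀x A ≡ ∃x ¬A, ¬∃x A ≡ ∀x ¬A, De Morgan for ∧/∨):
  (∀p ∀l (¬C(p) ∨ C(l))) ∧ (∃q C(q))
Pull the quantifiers to the front (each side's bound variable is not free in the other side):
  ∀p ∀l ∃q ((¬C(p) ∨ C(l)) ∧ C(q))

∀p ∀l ∃q ((¬C(p) ∨ C(l)) ∧ C(q))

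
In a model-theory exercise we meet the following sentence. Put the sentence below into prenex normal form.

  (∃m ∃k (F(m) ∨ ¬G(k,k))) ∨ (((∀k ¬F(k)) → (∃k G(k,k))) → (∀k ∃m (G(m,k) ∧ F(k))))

Eliminate → and ↔ using ¬ and ∨.
  (∃m ∃k (F(m) ∨ ¬G(k,k))) ∨ ¬(¬(∀k ¬F(k)) ∨ (∃k G(k,k))) ∨ (∀k ∃m (G(m,k) ∧ F(k)))
Drive negations inward (¬∀x A ≡ ∃x ¬A, ¬∃x A ≡ ∀x ¬A, De Morgan for ∧/∨):
  (∃m ∃k (F(m) ∨ ¬G(k,k))) ∨ (∀k ¬F(k)) ∧ (∀k ¬G(k,k)) ∨ (∀k ∃m (G(m,k) ∧ F(k)))
Standardize variables apart so no two quantifiers bind the same name: k↦a, k↦x, k↦p, m↦y.
  (∃m ∃k (F(m) ∨ ¬G(k,k))) ∨ (∀a ¬F(a)) ∧ (∀x ¬G(x,x)) ∨ (∀p ∃y (G(y,p) ∧ F(p)))
Finally move all quantifiers to the prefix:
  ∃m ∃k ∀a ∀x ∀p ∃y (F(m) ∨ ¬G(k,k) ∨ ¬F(a) ∧ ¬G(x,x) ∨ G(y,p) ∧ F(p))

∃m ∃k ∀a ∀x ∀p ∃y (F(m) ∨ ¬G(k,k) ∨ ¬F(a) ∧ ¬G(x,x) ∨ G(y,p) ∧ F(p))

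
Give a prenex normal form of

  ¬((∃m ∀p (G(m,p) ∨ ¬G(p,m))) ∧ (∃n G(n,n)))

Move each ¬ inward, flipping quantifiers it crosses:
  (∀m ∃p (¬G(m,p) ∧ G(p,m))) ∨ (∀n ¬G(n,n))
All bound variables are already distinct, so no renaming is needed.
Extract every quantifier outward, since the variables are now distinct and don't occur free across branches:
  ∀m ∃p ∀n (¬G(m,p) ∧ G(p,m) ∨ ¬G(n,n))

∀m ∃p ∀n (¬G(m,p) ∧ G(p,m) ∨ ¬G(n,n))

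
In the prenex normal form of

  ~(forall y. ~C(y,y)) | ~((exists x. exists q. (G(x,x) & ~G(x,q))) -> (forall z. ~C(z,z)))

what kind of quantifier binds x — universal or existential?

existential

Rewrite implications/biconditionals: A → B as ¬A ∨ B.
  ~(forall y. ~C(y,y)) | ~(~(exists x. exists q. (G(x,x) & ~G(x,q))) | (forall z. ~C(z,z)))
Move each ¬ inward, flipping quantifiers it crosses:
  (exists y. C(y,y)) | (exists x. exists q. (G(x,x) & ~G(x,q))) & (exists z. C(z,z))
Extract every quantifier outward, since the variables are now distinct and don't occur free across branches:
  exists y. exists x. exists q. exists z. (C(y,y) | G(x,x) & ~G(x,q) & C(z,z))
The quantifier exists x sits under an even number of negations (counting the antecedent side of each →), so it remains existential.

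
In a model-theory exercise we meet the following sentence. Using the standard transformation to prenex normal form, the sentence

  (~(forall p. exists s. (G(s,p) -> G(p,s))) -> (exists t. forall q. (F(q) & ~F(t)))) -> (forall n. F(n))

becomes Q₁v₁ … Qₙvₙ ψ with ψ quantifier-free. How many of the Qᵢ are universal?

Eliminate → and ↔ using ¬ and ∨.
  ~(~~(forall p. exists s. (~G(s,p) | G(p,s))) | (exists t. forall q. (F(q) & ~F(t)))) | (forall n. F(n))
Move each ¬ inward, flipping quantifiers it crosses:
  (exists p. forall s. (G(s,p) & ~G(p,s))) & (forall t. exists q. (~F(q) | F(t))) | (forall n. F(n))
Finally move all quantifiers to the prefix:
  exists p. forall s. forall t. exists q. forall n. (G(s,p) & ~G(p,s) & (~F(q) | F(t)) | F(n))
The prefix is exists p forall s forall t exists q forall n: 3 universal, 2 existential.

3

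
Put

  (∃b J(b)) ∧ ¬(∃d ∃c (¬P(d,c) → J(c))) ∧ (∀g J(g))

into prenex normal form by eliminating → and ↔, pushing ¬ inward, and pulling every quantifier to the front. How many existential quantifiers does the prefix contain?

1

Eliminate → and ↔ using ¬ and ∨.
  (∃b J(b)) ∧ ¬(∃d ∃c (¬¬P(d,c) ∨ J(c))) ∧ (∀g J(g))
Push ¬ through the quantifiers and connectives to reach negation normal form:
  (∃b J(b)) ∧ (∀d ∀c (¬P(d,c) ∧ ¬J(c))) ∧ (∀g J(g))
Extract every quantifier outward, since the variables are now distinct and don't occur free across branches:
  ∃b ∀d ∀c ∀g (J(b) ∧ ¬P(d,c) ∧ ¬J(c) ∧ J(g))
The prefix is ∃b ∀d ∀c ∀g: 3 universal, 1 existential.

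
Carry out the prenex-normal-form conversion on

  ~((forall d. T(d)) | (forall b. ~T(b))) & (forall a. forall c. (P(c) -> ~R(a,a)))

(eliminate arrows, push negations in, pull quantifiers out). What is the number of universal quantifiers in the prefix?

2

Eliminate → and ↔ using ¬ and ∨.
  ~((forall d. T(d)) | (forall b. ~T(b))) & (forall a. forall c. (~P(c) | ~R(a,a)))
Move each ¬ inward, flipping quantifiers it crosses:
  (exists d. ~T(d)) & (exists b. T(b)) & (forall a. forall c. (~P(c) | ~R(a,a)))
Finally move all quantifiers to the prefix:
  exists d. exists b. forall a. forall c. (~T(d) & T(b) & (~P(c) | ~R(a,a)))
The prefix is exists d exists b forall a forall c: 2 universal, 2 existential.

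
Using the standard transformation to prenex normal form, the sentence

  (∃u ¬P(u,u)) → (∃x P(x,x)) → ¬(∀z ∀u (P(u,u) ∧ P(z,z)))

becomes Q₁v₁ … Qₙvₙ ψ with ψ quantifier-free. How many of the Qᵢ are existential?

First replace A → B with ¬A ∨ B.
  ¬(∃u ¬P(u,u)) ∨ ¬(∃x P(x,x)) ∨ ¬(∀z ∀u (P(u,u) ∧ P(z,z)))
Drive negations inward (¬∀x A ≡ ∃x ¬A, ¬∃x A ≡ ∀x ¬A, De Morgan for ∧/∨):
  (∀u P(u,u)) ∨ (∀x ¬P(x,x)) ∨ (∃z ∃u (¬P(u,u) ∨ ¬P(z,z)))
Give each quantifier a distinct variable: u↦u1.
  (∀u P(u,u)) ∨ (∀x ¬P(x,x)) ∨ (∃z ∃u1 (¬P(u1,u1) ∨ ¬P(z,z)))
Finally move all quantifiers to the prefix:
  ∀u ∀x ∃z ∃u1 (P(u,u) ∨ ¬P(x,x) ∨ ¬P(u1,u1) ∨ ¬P(z,z))
The prefix is ∀u ∀x ∃z ∃u1: 2 universal, 2 existential.

2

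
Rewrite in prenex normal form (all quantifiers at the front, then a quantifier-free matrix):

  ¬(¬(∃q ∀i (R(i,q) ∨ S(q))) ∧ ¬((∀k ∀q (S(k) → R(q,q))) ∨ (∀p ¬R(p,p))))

∃q ∀i ∀k ∀x ∀p (R(i,q) ∨ S(q) ∨ ¬S(k) ∨ R(x,x) ∨ ¬R(p,p))

Eliminate → and ↔ using ¬ and ∨.
  ¬(¬(∃q ∀i (R(i,q) ∨ S(q))) ∧ ¬((∀k ∀q (¬S(k) ∨ R(q,q))) ∨ (∀p ¬R(p,p))))
Push ¬ through the quantifiers and connectives to reach negation normal form:
  (∃q ∀i (R(i,q) ∨ S(q))) ∨ (∀k ∀q (¬S(k) ∨ R(q,q))) ∨ (∀p ¬R(p,p))
Standardize variables apart so no two quantifiers bind the same name: q↦x.
  (∃q ∀i (R(i,q) ∨ S(q))) ∨ (∀k ∀x (¬S(k) ∨ R(x,x))) ∨ (∀p ¬R(p,p))
Extract every quantifier outward, since the variables are now distinct and don't occur free across branches:
  ∃q ∀i ∀k ∀x ∀p (R(i,q) ∨ S(q) ∨ ¬S(k) ∨ R(x,x) ∨ ¬R(p,p))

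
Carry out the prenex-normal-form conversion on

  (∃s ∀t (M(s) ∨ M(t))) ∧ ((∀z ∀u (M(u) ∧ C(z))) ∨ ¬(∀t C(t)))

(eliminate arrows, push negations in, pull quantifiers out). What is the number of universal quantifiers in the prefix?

Drive negations inward (¬∀x A ≡ ∃x ¬A, ¬∃x A ≡ ∀x ¬A, De Morgan for ∧/∨):
  (∃s ∀t (M(s) ∨ M(t))) ∧ ((∀z ∀u (M(u) ∧ C(z))) ∨ (∃t ¬C(t)))
Standardize variables apart so no two quantifiers bind the same name: t↦w1.
  (∃s ∀t (M(s) ∨ M(t))) ∧ ((∀z ∀u (M(u) ∧ C(z))) ∨ (∃w1 ¬C(w1)))
Finally move all quantifiers to the prefix:
  ∃s ∀t ∀z ∀u ∃w1 ((M(s) ∨ M(t)) ∧ (M(u) ∧ C(z) ∨ ¬C(w1)))
The prefix is ∃s ∀t ∀z ∀u ∃w1: 3 universal, 2 existential.

3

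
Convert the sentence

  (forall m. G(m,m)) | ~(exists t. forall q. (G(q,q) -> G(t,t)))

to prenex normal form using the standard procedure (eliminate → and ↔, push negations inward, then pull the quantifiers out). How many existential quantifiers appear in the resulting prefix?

1

Eliminate → and ↔ using ¬ and ∨.
  (forall m. G(m,m)) | ~(exists t. forall q. (~G(q,q) | G(t,t)))
Drive negations inward (¬∀x A ≡ ∃x ¬A, ¬∃x A ≡ ∀x ¬A, De Morgan for ∧/∨):
  (forall m. G(m,m)) | (forall t. exists q. (G(q,q) & ~G(t,t)))
Extract every quantifier outward, since the variables are now distinct and don't occur free across branches:
  forall m. forall t. exists q. (G(m,m) | G(q,q) & ~G(t,t))
The prefix is forall m forall t exists q: 2 universal, 1 existential.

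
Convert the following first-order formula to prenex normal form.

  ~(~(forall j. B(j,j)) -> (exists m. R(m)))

First replace A → B with ¬A ∨ B.
  ~(~~(forall j. B(j,j)) | (exists m. R(m)))
Drive negations inward (¬∀x A ≡ ∃x ¬A, ¬∃x A ≡ ∀x ¬A, De Morgan for ∧/∨):
  (exists j. ~B(j,j)) & (forall m. ~R(m))
All bound variables are already distinct, so no renaming is needed.
Finally move all quantifiers to the prefix:
  exists j. forall m. (~B(j,j) & ~R(m))

exists j. forall m. (~B(j,j) & ~R(m))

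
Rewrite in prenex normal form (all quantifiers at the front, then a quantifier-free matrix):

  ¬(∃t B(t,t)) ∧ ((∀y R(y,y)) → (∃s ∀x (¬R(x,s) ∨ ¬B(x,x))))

∀t ∃y ∃s ∀x (¬B(t,t) ∧ (¬R(y,y) ∨ ¬R(x,s) ∨ ¬B(x,x)))

Rewrite implications/biconditionals: A → B as ¬A ∨ B.
  ¬(∃t B(t,t)) ∧ (¬(∀y R(y,y)) ∨ (∃s ∀x (¬R(x,s) ∨ ¬B(x,x))))
Drive negations inward (¬∀x A ≡ ∃x ¬A, ¬∃x A ≡ ∀x ¬A, De Morgan for ∧/∨):
  (∀t ¬B(t,t)) ∧ ((∃y ¬R(y,y)) ∨ (∃s ∀x (¬R(x,s) ∨ ¬B(x,x))))
All bound variables are already distinct, so no renaming is needed.
Finally move all quantifiers to the prefix:
  ∀t ∃y ∃s ∀x (¬B(t,t) ∧ (¬R(y,y) ∨ ¬R(x,s) ∨ ¬B(x,x)))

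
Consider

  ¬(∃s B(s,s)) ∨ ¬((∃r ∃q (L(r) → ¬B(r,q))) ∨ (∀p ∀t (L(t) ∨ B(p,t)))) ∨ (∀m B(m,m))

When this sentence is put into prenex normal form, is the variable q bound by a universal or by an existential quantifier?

universal

Eliminate → and ↔ using ¬ and ∨.
  ¬(∃s B(s,s)) ∨ ¬((∃r ∃q (¬L(r) ∨ ¬B(r,q))) ∨ (∀p ∀t (L(t) ∨ B(p,t)))) ∨ (∀m B(m,m))
Move each ¬ inward, flipping quantifiers it crosses:
  (∀s ¬B(s,s)) ∨ (∀r ∀q (L(r) ∧ B(r,q))) ∧ (∃p ∃t (¬L(t) ∧ ¬B(p,t))) ∨ (∀m B(m,m))
Finally move all quantifiers to the prefix:
  ∀s ∀r ∀q ∃p ∃t ∀m (¬B(s,s) ∨ L(r) ∧ B(r,q) ∧ ¬L(t) ∧ ¬B(p,t) ∨ B(m,m))
The quantifier ∃q sits under an odd number of negations (counting the antecedent side of each →), so it flips to ∀q.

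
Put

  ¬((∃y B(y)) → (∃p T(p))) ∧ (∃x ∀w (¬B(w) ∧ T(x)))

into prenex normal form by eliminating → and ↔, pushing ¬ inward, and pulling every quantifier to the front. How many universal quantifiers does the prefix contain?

First replace A → B with ¬A ∨ B.
  ¬(¬(∃y B(y)) ∨ (∃p T(p))) ∧ (∃x ∀w (¬B(w) ∧ T(x)))
Drive negations inward (¬∀x A ≡ ∃x ¬A, ¬∃x A ≡ ∀x ¬A, De Morgan for ∧/∨):
  (∃y B(y)) ∧ (∀p ¬T(p)) ∧ (∃x ∀w (¬B(w) ∧ T(x)))
Pull the quantifiers to the front (each side's bound variable is not free in the other side):
  ∃y ∀p ∃x ∀w (B(y) ∧ ¬T(p) ∧ ¬B(w) ∧ T(x))
The prefix is ∃y ∀p ∃x ∀w: 2 universal, 2 existential.

2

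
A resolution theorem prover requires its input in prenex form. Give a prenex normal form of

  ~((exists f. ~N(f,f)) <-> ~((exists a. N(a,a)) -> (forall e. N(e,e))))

First replace A → B with ¬A ∨ B; A ↔ B as (¬A ∨ B) ∧ (¬B ∨ A).
  ~((~(exists f. ~N(f,f)) | ~(~(exists a. N(a,a)) | (forall e. N(e,e)))) & (~~(~(exists a. N(a,a)) | (forall e. N(e,e))) | (exists f. ~N(f,f))))
Move each ¬ inward, flipping quantifiers it crosses:
  (exists f. ~N(f,f)) & ((forall a. ~N(a,a)) | (forall e. N(e,e))) | (exists a. N(a,a)) & (exists e. ~N(e,e)) & (forall f. N(f,f))
Standardize variables apart so no two quantifiers bind the same name: a↦r, e↦u1, f↦c.
  (exists f. ~N(f,f)) & ((forall a. ~N(a,a)) | (forall e. N(e,e))) | (exists r. N(r,r)) & (exists u1. ~N(u1,u1)) & (forall c. N(c,c))
Extract every quantifier outward, since the variables are now distinct and don't occur free across branches:
  exists f. forall a. forall e. exists r. exists u1. forall c. (~N(f,f) & (~N(a,a) | N(e,e)) | N(r,r) & ~N(u1,u1) & N(c,c))

exists f. forall a. forall e. exists r. exists u1. forall c. (~N(f,f) & (~N(a,a) | N(e,e)) | N(r,r) & ~N(u1,u1) & N(c,c))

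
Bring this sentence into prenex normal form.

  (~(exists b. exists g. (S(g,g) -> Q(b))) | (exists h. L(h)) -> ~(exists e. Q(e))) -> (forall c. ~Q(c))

Eliminate → and ↔ using ¬ and ∨.
  ~(~(~(exists b. exists g. (~S(g,g) | Q(b))) | (exists h. L(h))) | ~(exists e. Q(e))) | (forall c. ~Q(c))
Move each ¬ inward, flipping quantifiers it crosses:
  ((forall b. forall g. (S(g,g) & ~Q(b))) | (exists h. L(h))) & (exists e. Q(e)) | (forall c. ~Q(c))
Finally move all quantifiers to the prefix:
  forall b. forall g. exists h. exists e. forall c. ((S(g,g) & ~Q(b) | L(h)) & Q(e) | ~Q(c))

forall b. forall g. exists h. exists e. forall c. ((S(g,g) & ~Q(b) | L(h)) & Q(e) | ~Q(c))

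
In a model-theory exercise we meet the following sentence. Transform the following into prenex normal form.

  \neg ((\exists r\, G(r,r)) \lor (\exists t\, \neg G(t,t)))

\forall r\, \forall t\, (\neg G(r,r) \land G(t,t))

Move each ¬ inward, flipping quantifiers it crosses:
  (\forall r\, \neg G(r,r)) \land (\forall t\, G(t,t))
All bound variables are already distinct, so no renaming is needed.
Extract every quantifier outward, since the variables are now distinct and don't occur free across branches:
  \forall r\, \forall t\, (\neg G(r,r) \land G(t,t))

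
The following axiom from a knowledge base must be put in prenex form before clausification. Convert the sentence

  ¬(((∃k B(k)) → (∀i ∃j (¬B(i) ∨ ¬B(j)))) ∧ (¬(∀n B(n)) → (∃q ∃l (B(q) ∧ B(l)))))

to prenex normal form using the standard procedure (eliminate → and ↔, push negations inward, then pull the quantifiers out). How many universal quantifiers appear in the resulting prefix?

3

First replace A → B with ¬A ∨ B.
  ¬((¬(∃k B(k)) ∨ (∀i ∃j (¬B(i) ∨ ¬B(j)))) ∧ (¬¬(∀n B(n)) ∨ (∃q ∃l (B(q) ∧ B(l)))))
Drive negations inward (¬∀x A ≡ ∃x ¬A, ¬∃x A ≡ ∀x ¬A, De Morgan for ∧/∨):
  (∃k B(k)) ∧ (∃i ∀j (B(i) ∧ B(j))) ∨ (∃n ¬B(n)) ∧ (∀q ∀l (¬B(q) ∨ ¬B(l)))
Pull the quantifiers to the front (each side's bound variable is not free in the other side):
  ∃k ∃i ∀j ∃n ∀q ∀l (B(k) ∧ B(i) ∧ B(j) ∨ ¬B(n) ∧ (¬B(q) ∨ ¬B(l)))
The prefix is ∃k ∃i ∀j ∃n ∀q ∀l: 3 universal, 3 existential.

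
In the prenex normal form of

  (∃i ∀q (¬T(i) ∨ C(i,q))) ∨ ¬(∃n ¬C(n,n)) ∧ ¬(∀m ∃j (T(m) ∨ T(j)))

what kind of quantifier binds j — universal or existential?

universal

Push ¬ through the quantifiers and connectives to reach negation normal form:
  (∃i ∀q (¬T(i) ∨ C(i,q))) ∨ (∀n C(n,n)) ∧ (∃m ∀j (¬T(m) ∧ ¬T(j)))
Pull the quantifiers to the front (each side's bound variable is not free in the other side):
  ∃i ∀q ∀n ∃m ∀j (¬T(i) ∨ C(i,q) ∨ C(n,n) ∧ ¬T(m) ∧ ¬T(j))
The quantifier ∃j sits under an odd number of negations, so it flips to ∀j.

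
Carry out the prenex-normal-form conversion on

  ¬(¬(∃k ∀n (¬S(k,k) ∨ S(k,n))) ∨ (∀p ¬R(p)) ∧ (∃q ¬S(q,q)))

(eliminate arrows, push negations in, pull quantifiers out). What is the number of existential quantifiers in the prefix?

2

Move each ¬ inward, flipping quantifiers it crosses:
  (∃k ∀n (¬S(k,k) ∨ S(k,n))) ∧ ((∃p R(p)) ∨ (∀q S(q,q)))
All bound variables are already distinct, so no renaming is needed.
Pull the quantifiers to the front (each side's bound variable is not free in the other side):
  ∃k ∀n ∃p ∀q ((¬S(k,k) ∨ S(k,n)) ∧ (R(p) ∨ S(q,q)))
The prefix is ∃k ∀n ∃p ∀q: 2 universal, 2 existential.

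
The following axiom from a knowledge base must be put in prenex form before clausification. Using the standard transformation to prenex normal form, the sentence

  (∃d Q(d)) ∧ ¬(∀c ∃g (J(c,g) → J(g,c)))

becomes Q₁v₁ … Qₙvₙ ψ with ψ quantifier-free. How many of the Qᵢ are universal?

1

Eliminate → and ↔ using ¬ and ∨.
  (∃d Q(d)) ∧ ¬(∀c ∃g (¬J(c,g) ∨ J(g,c)))
Drive negations inward (¬∀x A ≡ ∃x ¬A, ¬∃x A ≡ ∀x ¬A, De Morgan for ∧/∨):
  (∃d Q(d)) ∧ (∃c ∀g (J(c,g) ∧ ¬J(g,c)))
All bound variables are already distinct, so no renaming is needed.
Pull the quantifiers to the front (each side's bound variable is not free in the other side):
  ∃d ∃c ∀g (Q(d) ∧ J(c,g) ∧ ¬J(g,c))
The prefix is ∃d ∃c ∀g: 1 universal, 2 existential.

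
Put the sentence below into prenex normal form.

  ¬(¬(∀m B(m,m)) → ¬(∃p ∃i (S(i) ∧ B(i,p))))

∃m ∃p ∃i (¬B(m,m) ∧ S(i) ∧ B(i,p))

Eliminate → and ↔ using ¬ and ∨.
  ¬(¬¬(∀m B(m,m)) ∨ ¬(∃p ∃i (S(i) ∧ B(i,p))))
Push ¬ through the quantifiers and connectives to reach negation normal form:
  (∃m ¬B(m,m)) ∧ (∃p ∃i (S(i) ∧ B(i,p)))
All bound variables are already distinct, so no renaming is needed.
Pull the quantifiers to the front (each side's bound variable is not free in the other side):
  ∃m ∃p ∃i (¬B(m,m) ∧ S(i) ∧ B(i,p))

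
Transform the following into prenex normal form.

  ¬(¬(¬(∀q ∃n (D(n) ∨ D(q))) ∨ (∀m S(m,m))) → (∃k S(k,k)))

∀q ∃n ∃m ∀k ((D(n) ∨ D(q)) ∧ ¬S(m,m) ∧ ¬S(k,k))

Rewrite implications/biconditionals: A → B as ¬A ∨ B.
  ¬(¬¬(¬(∀q ∃n (D(n) ∨ D(q))) ∨ (∀m S(m,m))) ∨ (∃k S(k,k)))
Drive negations inward (¬∀x A ≡ ∃x ¬A, ¬∃x A ≡ ∀x ¬A, De Morgan for ∧/∨):
  (∀q ∃n (D(n) ∨ D(q))) ∧ (∃m ¬S(m,m)) ∧ (∀k ¬S(k,k))
All bound variables are already distinct, so no renaming is needed.
Pull the quantifiers to the front (each side's bound variable is not free in the other side):
  ∀q ∃n ∃m ∀k ((D(n) ∨ D(q)) ∧ ¬S(m,m) ∧ ¬S(k,k))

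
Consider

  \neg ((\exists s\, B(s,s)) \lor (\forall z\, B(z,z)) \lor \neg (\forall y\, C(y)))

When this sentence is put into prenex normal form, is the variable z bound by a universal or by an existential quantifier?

existential

Drive negations inward (¬∀x A ≡ ∃x ¬A, ¬∃x A ≡ ∀x ¬A, De Morgan for ∧/∨):
  (\forall s\, \neg B(s,s)) \land (\exists z\, \neg B(z,z)) \land (\forall y\, C(y))
All bound variables are already distinct, so no renaming is needed.
Finally move all quantifiers to the prefix:
  \forall s\, \exists z\, \forall y\, (\neg B(s,s) \land \neg B(z,z) \land C(y))
The quantifier \forall z sits under an odd number of negations, so it flips to \exists z.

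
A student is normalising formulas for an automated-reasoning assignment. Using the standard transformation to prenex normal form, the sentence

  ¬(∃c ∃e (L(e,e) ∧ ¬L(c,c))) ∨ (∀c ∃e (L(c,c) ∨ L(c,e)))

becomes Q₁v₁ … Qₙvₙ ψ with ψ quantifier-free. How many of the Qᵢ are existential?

1

Move each ¬ inward, flipping quantifiers it crosses:
  (∀c ∀e (¬L(e,e) ∨ L(c,c))) ∨ (∀c ∃e (L(c,c) ∨ L(c,e)))
Give each quantifier a distinct variable: c↦x1, e↦u1.
  (∀c ∀e (¬L(e,e) ∨ L(c,c))) ∨ (∀x1 ∃u1 (L(x1,x1) ∨ L(x1,u1)))
Pull the quantifiers to the front (each side's bound variable is not free in the other side):
  ∀c ∀e ∀x1 ∃u1 (¬L(e,e) ∨ L(c,c) ∨ L(x1,x1) ∨ L(x1,u1))
The prefix is ∀c ∀e ∀x1 ∃u1: 3 universal, 1 existential.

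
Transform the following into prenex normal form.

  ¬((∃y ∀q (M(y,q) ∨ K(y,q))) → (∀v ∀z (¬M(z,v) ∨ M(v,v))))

Eliminate → and ↔ using ¬ and ∨.
  ¬(¬(∃y ∀q (M(y,q) ∨ K(y,q))) ∨ (∀v ∀z (¬M(z,v) ∨ M(v,v))))
Move each ¬ inward, flipping quantifiers it crosses:
  (∃y ∀q (M(y,q) ∨ K(y,q))) ∧ (∃v ∃z (M(z,v) ∧ ¬M(v,v)))
All bound variables are already distinct, so no renaming is needed.
Pull the quantifiers to the front (each side's bound variable is not free in the other side):
  ∃y ∀q ∃v ∃z ((M(y,q) ∨ K(y,q)) ∧ M(z,v) ∧ ¬M(v,v))

∃y ∀q ∃v ∃z ((M(y,q) ∨ K(y,q)) ∧ M(z,v) ∧ ¬M(v,v))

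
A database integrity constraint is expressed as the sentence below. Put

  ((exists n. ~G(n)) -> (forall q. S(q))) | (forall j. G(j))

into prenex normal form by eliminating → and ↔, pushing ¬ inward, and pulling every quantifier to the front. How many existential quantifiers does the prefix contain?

0

Rewrite implications/biconditionals: A → B as ¬A ∨ B.
  ~(exists n. ~G(n)) | (forall q. S(q)) | (forall j. G(j))
Drive negations inward (¬∀x A ≡ ∃x ¬A, ¬∃x A ≡ ∀x ¬A, De Morgan for ∧/∨):
  (forall n. G(n)) | (forall q. S(q)) | (forall j. G(j))
Finally move all quantifiers to the prefix:
  forall n. forall q. forall j. (G(n) | S(q) | G(j))
The prefix is forall n forall q forall j: 3 universal, 0 existential.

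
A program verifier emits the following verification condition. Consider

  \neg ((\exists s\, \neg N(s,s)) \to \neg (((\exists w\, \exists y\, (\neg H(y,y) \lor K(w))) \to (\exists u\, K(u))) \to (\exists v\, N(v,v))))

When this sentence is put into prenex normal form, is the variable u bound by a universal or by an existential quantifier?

universal

First replace A → B with ¬A ∨ B.
  \neg (\neg (\exists s\, \neg N(s,s)) \lor \neg (\neg (\neg (\exists w\, \exists y\, (\neg H(y,y) \lor K(w))) \lor (\exists u\, K(u))) \lor (\exists v\, N(v,v))))
Push ¬ through the quantifiers and connectives to reach negation normal form:
  (\exists s\, \neg N(s,s)) \land ((\exists w\, \exists y\, (\neg H(y,y) \lor K(w))) \land (\forall u\, \neg K(u)) \lor (\exists v\, N(v,v)))
All bound variables are already distinct, so no renaming is needed.
Pull the quantifiers to the front (each side's bound variable is not free in the other side):
  \exists s\, \exists w\, \exists y\, \forall u\, \exists v\, (\neg N(s,s) \land ((\neg H(y,y) \lor K(w)) \land \neg K(u) \lor N(v,v)))
The quantifier \exists u sits under an odd number of negations (counting the antecedent side of each →), so it flips to \forall u.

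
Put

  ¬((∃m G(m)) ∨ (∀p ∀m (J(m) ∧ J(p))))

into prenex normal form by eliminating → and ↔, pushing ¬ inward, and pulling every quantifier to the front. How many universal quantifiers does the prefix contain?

1

Move each ¬ inward, flipping quantifiers it crosses:
  (∀m ¬G(m)) ∧ (∃p ∃m (¬J(m) ∨ ¬J(p)))
Standardize variables apart so no two quantifiers bind the same name: m↦x.
  (∀m ¬G(m)) ∧ (∃p ∃x (¬J(x) ∨ ¬J(p)))
Pull the quantifiers to the front (each side's bound variable is not free in the other side):
  ∀m ∃p ∃x (¬G(m) ∧ (¬J(x) ∨ ¬J(p)))
The prefix is ∀m ∃p ∃x: 1 universal, 2 existential.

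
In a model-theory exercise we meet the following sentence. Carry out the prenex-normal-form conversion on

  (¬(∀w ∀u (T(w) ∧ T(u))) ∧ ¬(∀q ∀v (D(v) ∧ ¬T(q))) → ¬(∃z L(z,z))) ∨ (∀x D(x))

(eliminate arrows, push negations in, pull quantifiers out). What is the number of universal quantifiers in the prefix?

6

Eliminate → and ↔ using ¬ and ∨.
  ¬(¬(∀w ∀u (T(w) ∧ T(u))) ∧ ¬(∀q ∀v (D(v) ∧ ¬T(q)))) ∨ ¬(∃z L(z,z)) ∨ (∀x D(x))
Push ¬ through the quantifiers and connectives to reach negation normal form:
  (∀w ∀u (T(w) ∧ T(u))) ∨ (∀q ∀v (D(v) ∧ ¬T(q))) ∨ (∀z ¬L(z,z)) ∨ (∀x D(x))
All bound variables are already distinct, so no renaming is needed.
Finally move all quantifiers to the prefix:
  ∀w ∀u ∀q ∀v ∀z ∀x (T(w) ∧ T(u) ∨ D(v) ∧ ¬T(q) ∨ ¬L(z,z) ∨ D(x))
The prefix is ∀w ∀u ∀q ∀v ∀z ∀x: 6 universal, 0 existential.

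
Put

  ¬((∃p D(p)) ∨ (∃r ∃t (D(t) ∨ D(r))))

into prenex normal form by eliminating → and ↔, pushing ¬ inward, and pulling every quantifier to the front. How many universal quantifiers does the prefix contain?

3

Move each ¬ inward, flipping quantifiers it crosses:
  (∀p ¬D(p)) ∧ (∀r ∀t (¬D(t) ∧ ¬D(r)))
All bound variables are already distinct, so no renaming is needed.
Extract every quantifier outward, since the variables are now distinct and don't occur free across branches:
  ∀p ∀r ∀t (¬D(p) ∧ ¬D(t) ∧ ¬D(r))
The prefix is ∀p ∀r ∀t: 3 universal, 0 existential.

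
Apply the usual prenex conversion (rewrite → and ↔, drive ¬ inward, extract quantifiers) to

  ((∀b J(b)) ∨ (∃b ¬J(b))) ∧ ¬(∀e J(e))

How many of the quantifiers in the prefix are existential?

2

Push ¬ through the quantifiers and connectives to reach negation normal form:
  ((∀b J(b)) ∨ (∃b ¬J(b))) ∧ (∃e ¬J(e))
Give each quantifier a distinct variable: b↦x.
  ((∀b J(b)) ∨ (∃x ¬J(x))) ∧ (∃e ¬J(e))
Finally move all quantifiers to the prefix:
  ∀b ∃x ∃e ((J(b) ∨ ¬J(x)) ∧ ¬J(e))
The prefix is ∀b ∃x ∃e: 1 universal, 2 existential.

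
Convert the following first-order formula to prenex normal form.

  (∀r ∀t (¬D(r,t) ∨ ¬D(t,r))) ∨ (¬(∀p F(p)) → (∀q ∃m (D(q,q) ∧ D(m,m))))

∀r ∀t ∀p ∀q ∃m (¬D(r,t) ∨ ¬D(t,r) ∨ F(p) ∨ D(q,q) ∧ D(m,m))

Rewrite implications/biconditionals: A → B as ¬A ∨ B.
  (∀r ∀t (¬D(r,t) ∨ ¬D(t,r))) ∨ ¬¬(∀p F(p)) ∨ (∀q ∃m (D(q,q) ∧ D(m,m)))
Push ¬ through the quantifiers and connectives to reach negation normal form:
  (∀r ∀t (¬D(r,t) ∨ ¬D(t,r))) ∨ (∀p F(p)) ∨ (∀q ∃m (D(q,q) ∧ D(m,m)))
All bound variables are already distinct, so no renaming is needed.
Pull the quantifiers to the front (each side's bound variable is not free in the other side):
  ∀r ∀t ∀p ∀q ∃m (¬D(r,t) ∨ ¬D(t,r) ∨ F(p) ∨ D(q,q) ∧ D(m,m))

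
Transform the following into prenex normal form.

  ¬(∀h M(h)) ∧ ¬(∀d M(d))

Push ¬ through the quantifiers and connectives to reach negation normal form:
  (∃h ¬M(h)) ∧ (∃d ¬M(d))
Finally move all quantifiers to the prefix:
  ∃h ∃d (¬M(h) ∧ ¬M(d))

∃h ∃d (¬M(h) ∧ ¬M(d))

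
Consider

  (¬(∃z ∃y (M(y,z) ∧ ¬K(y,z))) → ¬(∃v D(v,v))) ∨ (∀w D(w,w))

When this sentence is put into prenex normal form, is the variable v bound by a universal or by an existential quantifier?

Eliminate → and ↔ using ¬ and ∨.
  ¬¬(∃z ∃y (M(y,z) ∧ ¬K(y,z))) ∨ ¬(∃v D(v,v)) ∨ (∀w D(w,w))
Move each ¬ inward, flipping quantifiers it crosses:
  (∃z ∃y (M(y,z) ∧ ¬K(y,z))) ∨ (∀v ¬D(v,v)) ∨ (∀w D(w,w))
Finally move all quantifiers to the prefix:
  ∃z ∃y ∀v ∀w (M(y,z) ∧ ¬K(y,z) ∨ ¬D(v,v) ∨ D(w,w))
The quantifier ∃v sits under an odd number of negations (counting the antecedent side of each →), so it flips to ∀v.

universal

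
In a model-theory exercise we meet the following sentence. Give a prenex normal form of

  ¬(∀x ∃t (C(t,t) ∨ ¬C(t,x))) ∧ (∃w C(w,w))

∃x ∀t ∃w (¬C(t,t) ∧ C(t,x) ∧ C(w,w))

Push ¬ through the quantifiers and connectives to reach negation normal form:
  (∃x ∀t (¬C(t,t) ∧ C(t,x))) ∧ (∃w C(w,w))
All bound variables are already distinct, so no renaming is needed.
Extract every quantifier outward, since the variables are now distinct and don't occur free across branches:
  ∃x ∀t ∃w (¬C(t,t) ∧ C(t,x) ∧ C(w,w))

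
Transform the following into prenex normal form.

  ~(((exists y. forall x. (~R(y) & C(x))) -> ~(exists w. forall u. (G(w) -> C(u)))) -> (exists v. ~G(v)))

Rewrite implications/biconditionals: A → B as ¬A ∨ B.
  ~(~(~(exists y. forall x. (~R(y) & C(x))) | ~(exists w. forall u. (~G(w) | C(u)))) | (exists v. ~G(v)))
Drive negations inward (¬∀x A ≡ ∃x ¬A, ¬∃x A ≡ ∀x ¬A, De Morgan for ∧/∨):
  ((forall y. exists x. (R(y) | ~C(x))) | (forall w. exists u. (G(w) & ~C(u)))) & (forall v. G(v))
Finally move all quantifiers to the prefix:
  forall y. exists x. forall w. exists u. forall v. ((R(y) | ~C(x) | G(w) & ~C(u)) & G(v))

forall y. exists x. forall w. exists u. forall v. ((R(y) | ~C(x) | G(w) & ~C(u)) & G(v))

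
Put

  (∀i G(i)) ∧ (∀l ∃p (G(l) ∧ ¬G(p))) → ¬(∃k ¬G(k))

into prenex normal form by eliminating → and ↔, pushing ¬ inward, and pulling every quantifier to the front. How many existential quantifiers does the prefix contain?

Rewrite implications/biconditionals: A → B as ¬A ∨ B.
  ¬((∀i G(i)) ∧ (∀l ∃p (G(l) ∧ ¬G(p)))) ∨ ¬(∃k ¬G(k))
Move each ¬ inward, flipping quantifiers it crosses:
  (∃i ¬G(i)) ∨ (∃l ∀p (¬G(l) ∨ G(p))) ∨ (∀k G(k))
All bound variables are already distinct, so no renaming is needed.
Pull the quantifiers to the front (each side's bound variable is not free in the other side):
  ∃i ∃l ∀p ∀k (¬G(i) ∨ ¬G(l) ∨ G(p) ∨ G(k))
The prefix is ∃i ∃l ∀p ∀k: 2 universal, 2 existential.

2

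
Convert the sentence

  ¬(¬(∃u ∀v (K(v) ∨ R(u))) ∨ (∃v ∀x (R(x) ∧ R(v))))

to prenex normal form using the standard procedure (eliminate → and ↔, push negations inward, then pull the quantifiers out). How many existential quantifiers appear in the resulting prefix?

2

Drive negations inward (¬∀x A ≡ ∃x ¬A, ¬∃x A ≡ ∀x ¬A, De Morgan for ∧/∨):
  (∃u ∀v (K(v) ∨ R(u))) ∧ (∀v ∃x (¬R(x) ∨ ¬R(v)))
Give each quantifier a distinct variable: v↦w1.
  (∃u ∀v (K(v) ∨ R(u))) ∧ (∀w1 ∃x (¬R(x) ∨ ¬R(w1)))
Finally move all quantifiers to the prefix:
  ∃u ∀v ∀w1 ∃x ((K(v) ∨ R(u)) ∧ (¬R(x) ∨ ¬R(w1)))
The prefix is ∃u ∀v ∀w1 ∃x: 2 universal, 2 existential.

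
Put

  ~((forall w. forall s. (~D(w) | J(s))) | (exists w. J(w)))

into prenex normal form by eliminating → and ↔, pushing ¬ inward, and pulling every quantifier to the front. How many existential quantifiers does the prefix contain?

Drive negations inward (¬∀x A ≡ ∃x ¬A, ¬∃x A ≡ ∀x ¬A, De Morgan for ∧/∨):
  (exists w. exists s. (D(w) & ~J(s))) & (forall w. ~J(w))
Give each quantifier a distinct variable: w↦z1.
  (exists w. exists s. (D(w) & ~J(s))) & (forall z1. ~J(z1))
Finally move all quantifiers to the prefix:
  exists w. exists s. forall z1. (D(w) & ~J(s) & ~J(z1))
The prefix is exists w exists s forall z1: 1 universal, 2 existential.

2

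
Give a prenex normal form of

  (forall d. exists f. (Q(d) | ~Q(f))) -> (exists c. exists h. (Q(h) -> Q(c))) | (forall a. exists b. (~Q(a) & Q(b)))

exists d. forall f. exists c. exists h. forall a. exists b. (~Q(d) & Q(f) | ~Q(h) | Q(c) | ~Q(a) & Q(b))

Rewrite implications/biconditionals: A → B as ¬A ∨ B.
  ~(forall d. exists f. (Q(d) | ~Q(f))) | (exists c. exists h. (~Q(h) | Q(c))) | (forall a. exists b. (~Q(a) & Q(b)))
Move each ¬ inward, flipping quantifiers it crosses:
  (exists d. forall f. (~Q(d) & Q(f))) | (exists c. exists h. (~Q(h) | Q(c))) | (forall a. exists b. (~Q(a) & Q(b)))
Extract every quantifier outward, since the variables are now distinct and don't occur free across branches:
  exists d. forall f. exists c. exists h. forall a. exists b. (~Q(d) & Q(f) | ~Q(h) | Q(c) | ~Q(a) & Q(b))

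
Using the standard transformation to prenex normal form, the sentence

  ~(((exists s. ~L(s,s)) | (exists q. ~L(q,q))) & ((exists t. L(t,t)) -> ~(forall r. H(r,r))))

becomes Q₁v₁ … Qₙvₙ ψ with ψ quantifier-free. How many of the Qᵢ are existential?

1

First replace A → B with ¬A ∨ B.
  ~(((exists s. ~L(s,s)) | (exists q. ~L(q,q))) & (~(exists t. L(t,t)) | ~(forall r. H(r,r))))
Drive negations inward (¬∀x A ≡ ∃x ¬A, ¬∃x A ≡ ∀x ¬A, De Morgan for ∧/∨):
  (forall s. L(s,s)) & (forall q. L(q,q)) | (exists t. L(t,t)) & (forall r. H(r,r))
Extract every quantifier outward, since the variables are now distinct and don't occur free across branches:
  forall s. forall q. exists t. forall r. (L(s,s) & L(q,q) | L(t,t) & H(r,r))
The prefix is forall s forall q exists t forall r: 3 universal, 1 existential.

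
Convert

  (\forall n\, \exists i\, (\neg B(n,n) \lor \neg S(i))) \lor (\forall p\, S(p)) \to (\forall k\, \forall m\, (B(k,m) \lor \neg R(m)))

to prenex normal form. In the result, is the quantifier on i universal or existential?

Eliminate → and ↔ using ¬ and ∨.
  \neg ((\forall n\, \exists i\, (\neg B(n,n) \lor \neg S(i))) \lor (\forall p\, S(p))) \lor (\forall k\, \forall m\, (B(k,m) \lor \neg R(m)))
Drive negations inward (¬∀x A ≡ ∃x ¬A, ¬∃x A ≡ ∀x ¬A, De Morgan for ∧/∨):
  (\exists n\, \forall i\, (B(n,n) \land S(i))) \land (\exists p\, \neg S(p)) \lor (\forall k\, \forall m\, (B(k,m) \lor \neg R(m)))
Extract every quantifier outward, since the variables are now distinct and don't occur free across branches:
  \exists n\, \forall i\, \exists p\, \forall k\, \forall m\, (B(n,n) \land S(i) \land \neg S(p) \lor B(k,m) \lor \neg R(m))
The quantifier \exists i sits under an odd number of negations (counting the antecedent side of each →), so it flips to \forall i.

universal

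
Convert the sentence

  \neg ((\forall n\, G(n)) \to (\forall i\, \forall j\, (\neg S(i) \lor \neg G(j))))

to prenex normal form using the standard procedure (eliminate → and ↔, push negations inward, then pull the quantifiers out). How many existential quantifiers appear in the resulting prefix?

2

First replace A → B with ¬A ∨ B.
  \neg (\neg (\forall n\, G(n)) \lor (\forall i\, \forall j\, (\neg S(i) \lor \neg G(j))))
Drive negations inward (¬∀x A ≡ ∃x ¬A, ¬∃x A ≡ ∀x ¬A, De Morgan for ∧/∨):
  (\forall n\, G(n)) \land (\exists i\, \exists j\, (S(i) \land G(j)))
All bound variables are already distinct, so no renaming is needed.
Finally move all quantifiers to the prefix:
  \forall n\, \exists i\, \exists j\, (G(n) \land S(i) \land G(j))
The prefix is \forall n \exists i \exists j: 1 universal, 2 existential.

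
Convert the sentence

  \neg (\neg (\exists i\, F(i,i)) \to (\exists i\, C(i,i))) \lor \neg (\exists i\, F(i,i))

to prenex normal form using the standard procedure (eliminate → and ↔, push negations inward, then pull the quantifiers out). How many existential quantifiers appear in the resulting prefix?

Eliminate → and ↔ using ¬ and ∨.
  \neg (\neg \neg (\exists i\, F(i,i)) \lor (\exists i\, C(i,i))) \lor \neg (\exists i\, F(i,i))
Move each ¬ inward, flipping quantifiers it crosses:
  (\forall i\, \neg F(i,i)) \land (\forall i\, \neg C(i,i)) \lor (\forall i\, \neg F(i,i))
Standardize variables apart so no two quantifiers bind the same name: i↦a, i↦w1.
  (\forall i\, \neg F(i,i)) \land (\forall a\, \neg C(a,a)) \lor (\forall w1\, \neg F(w1,w1))
Pull the quantifiers to the front (each side's bound variable is not free in the other side):
  \forall i\, \forall a\, \forall w1\, (\neg F(i,i) \land \neg C(a,a) \lor \neg F(w1,w1))
The prefix is \forall i \forall a \forall w1: 3 universal, 0 existential.

0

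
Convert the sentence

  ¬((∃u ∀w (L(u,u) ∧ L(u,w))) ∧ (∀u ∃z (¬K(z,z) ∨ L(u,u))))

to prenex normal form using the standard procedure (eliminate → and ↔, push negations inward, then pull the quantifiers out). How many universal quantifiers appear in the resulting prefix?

Drive negations inward (¬∀x A ≡ ∃x ¬A, ¬∃x A ≡ ∀x ¬A, De Morgan for ∧/∨):
  (∀u ∃w (¬L(u,u) ∨ ¬L(u,w))) ∨ (∃u ∀z (K(z,z) ∧ ¬L(u,u)))
Standardize variables apart so no two quantifiers bind the same name: u↦c.
  (∀u ∃w (¬L(u,u) ∨ ¬L(u,w))) ∨ (∃c ∀z (K(z,z) ∧ ¬L(c,c)))
Finally move all quantifiers to the prefix:
  ∀u ∃w ∃c ∀z (¬L(u,u) ∨ ¬L(u,w) ∨ K(z,z) ∧ ¬L(c,c))
The prefix is ∀u ∃w ∃c ∀z: 2 universal, 2 existential.

2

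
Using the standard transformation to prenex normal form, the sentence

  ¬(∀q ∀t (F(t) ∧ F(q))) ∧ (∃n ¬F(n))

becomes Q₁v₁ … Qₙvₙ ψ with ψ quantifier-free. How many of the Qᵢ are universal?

Drive negations inward (¬∀x A ≡ ∃x ¬A, ¬∃x A ≡ ∀x ¬A, De Morgan for ∧/∨):
  (∃q ∃t (¬F(t) ∨ ¬F(q))) ∧ (∃n ¬F(n))
Finally move all quantifiers to the prefix:
  ∃q ∃t ∃n ((¬F(t) ∨ ¬F(q)) ∧ ¬F(n))
The prefix is ∃q ∃t ∃n: 0 universal, 3 existential.

0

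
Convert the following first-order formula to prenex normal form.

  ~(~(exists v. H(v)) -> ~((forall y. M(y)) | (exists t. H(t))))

First replace A → B with ¬A ∨ B.
  ~(~~(exists v. H(v)) | ~((forall y. M(y)) | (exists t. H(t))))
Push ¬ through the quantifiers and connectives to reach negation normal form:
  (forall v. ~H(v)) & ((forall y. M(y)) | (exists t. H(t)))
Pull the quantifiers to the front (each side's bound variable is not free in the other side):
  forall v. forall y. exists t. (~H(v) & (M(y) | H(t)))

forall v. forall y. exists t. (~H(v) & (M(y) | H(t)))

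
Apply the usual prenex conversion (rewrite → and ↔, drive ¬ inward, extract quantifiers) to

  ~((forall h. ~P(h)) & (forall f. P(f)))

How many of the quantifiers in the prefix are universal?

0

Move each ¬ inward, flipping quantifiers it crosses:
  (exists h. P(h)) | (exists f. ~P(f))
Finally move all quantifiers to the prefix:
  exists h. exists f. (P(h) | ~P(f))
The prefix is exists h exists f: 0 universal, 2 existential.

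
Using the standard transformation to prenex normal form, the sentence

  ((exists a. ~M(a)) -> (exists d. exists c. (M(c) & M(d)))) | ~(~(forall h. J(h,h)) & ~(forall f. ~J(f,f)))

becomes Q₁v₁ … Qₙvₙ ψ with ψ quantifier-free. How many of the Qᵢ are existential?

Rewrite implications/biconditionals: A → B as ¬A ∨ B.
  ~(exists a. ~M(a)) | (exists d. exists c. (M(c) & M(d))) | ~(~(forall h. J(h,h)) & ~(forall f. ~J(f,f)))
Push ¬ through the quantifiers and connectives to reach negation normal form:
  (forall a. M(a)) | (exists d. exists c. (M(c) & M(d))) | (forall h. J(h,h)) | (forall f. ~J(f,f))
All bound variables are already distinct, so no renaming is needed.
Finally move all quantifiers to the prefix:
  forall a. exists d. exists c. forall h. forall f. (M(a) | M(c) & M(d) | J(h,h) | ~J(f,f))
The prefix is forall a exists d exists c forall h forall f: 3 universal, 2 existential.

2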